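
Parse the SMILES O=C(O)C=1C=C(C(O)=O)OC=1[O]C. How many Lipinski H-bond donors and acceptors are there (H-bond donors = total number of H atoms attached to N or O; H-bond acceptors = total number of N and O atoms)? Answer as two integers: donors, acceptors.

2, 6

Donors: find every N or O and count the H atoms it carries.
  atom 1 (O): bond orders sum to 2 → 0 H
  atom 3 (O): bond orders sum to 1 → 1 H
  atom 8 (O): bond orders sum to 1 → 1 H
  atom 9 (O): bond orders sum to 2 → 0 H
  atom 10 (O): bond orders sum to 2 → 0 H
  atom 12 (O): bond orders sum to 2 → 0 H
Lipinski HBD = 2.
Acceptors: N atoms = 0, O atoms = 6 → HBA = 6.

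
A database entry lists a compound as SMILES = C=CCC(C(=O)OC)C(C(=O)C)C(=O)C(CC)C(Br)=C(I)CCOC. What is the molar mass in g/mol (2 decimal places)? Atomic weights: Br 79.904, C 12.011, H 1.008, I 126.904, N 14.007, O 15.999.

529.21 g/mol

First, the molecular formula is C18H26BrIO5 (counting implicit H from valence).
  Br: 1 × 79.904 = 79.904
  C: 18 × 12.011 = 216.198
  H: 26 × 1.008 = 26.208
  I: 1 × 126.904 = 126.904
  O: 5 × 15.999 = 79.995
Sum: 1×79.904 + 18×12.011 + 26×1.008 + 1×126.904 + 5×15.999 = 529.209 → 529.21 g/mol.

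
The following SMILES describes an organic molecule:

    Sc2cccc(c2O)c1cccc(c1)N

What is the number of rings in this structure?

In SMILES, each pair of matching ring-closure digits denotes one ring-closing bond; the number of such bonds equals the number of independent rings.
Ring-closure bonds here: 2.

2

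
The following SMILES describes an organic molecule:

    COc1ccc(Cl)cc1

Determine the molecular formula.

Walk through each heavy atom and fill implicit hydrogens from standard valence (C 4, N 3, O 2, S 2, halogen 1); for lowercase aromatic atoms, an aromatic c carries 1 H when it has two neighbours and 0 H with three, and aromatic n carries 0 H:
  atom 1: C, bond orders sum to 1 (valence 4) → 3 H
  atom 2: O, bond orders sum to 2 (valence 2) → 0 H
  atom 3: aromatic c, 3 neighbours → 0 H
  atom 4: aromatic c, 2 neighbours → 1 H
  atom 5: aromatic c, 2 neighbours → 1 H
  atom 6: aromatic c, 3 neighbours → 0 H
  atom 7: Cl (halogen, monovalent) → 0 H
  atom 8: aromatic c, 2 neighbours → 1 H
  atom 9: aromatic c, 2 neighbours → 1 H
Totals → C:7, H:7, Cl:1, O:1.
In Hill order: C7H7ClO.

C7H7ClO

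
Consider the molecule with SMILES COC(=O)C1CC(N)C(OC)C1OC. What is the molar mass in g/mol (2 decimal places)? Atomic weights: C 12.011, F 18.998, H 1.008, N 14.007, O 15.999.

First, the molecular formula is C9H17NO4 (counting implicit H from valence).
  C: 9 × 12.011 = 108.099
  H: 17 × 1.008 = 17.136
  N: 1 × 14.007 = 14.007
  O: 4 × 15.999 = 63.996
Sum: 9×12.011 + 17×1.008 + 1×14.007 + 4×15.999 = 203.238 → 203.24 g/mol.

203.24 g/mol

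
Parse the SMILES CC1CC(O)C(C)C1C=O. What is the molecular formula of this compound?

C8H14O2

Walk through each heavy atom and fill implicit hydrogens from standard valence (C 4, N 3, O 2, S 2, halogen 1):
  atom 1: C, bond orders sum to 1 (valence 4) → 3 H
  atom 2: C, bond orders sum to 3 (valence 4) → 1 H
  atom 3: C, bond orders sum to 2 (valence 4) → 2 H
  atom 4: C, bond orders sum to 3 (valence 4) → 1 H
  atom 5: O, bond orders sum to 1 (valence 2) → 1 H
  atom 6: C, bond orders sum to 3 (valence 4) → 1 H
  atom 7: C, bond orders sum to 1 (valence 4) → 3 H
  atom 8: C, bond orders sum to 3 (valence 4) → 1 H
  atom 9: C, bond orders sum to 3 (valence 4) → 1 H
  atom 10: O, bond orders sum to 2 (valence 2) → 0 H
Totals → C:8, H:14, O:2.
In Hill order: C8H14O2.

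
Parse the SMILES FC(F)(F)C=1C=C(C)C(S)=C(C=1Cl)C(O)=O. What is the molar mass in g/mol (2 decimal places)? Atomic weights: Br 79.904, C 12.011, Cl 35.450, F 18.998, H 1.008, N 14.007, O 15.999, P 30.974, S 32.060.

First, the molecular formula is C9H6ClF3O2S (counting implicit H from valence).
  C: 9 × 12.011 = 108.099
  Cl: 1 × 35.450 = 35.450
  F: 3 × 18.998 = 56.994
  H: 6 × 1.008 = 6.048
  O: 2 × 15.999 = 31.998
  S: 1 × 32.060 = 32.060
Sum: 9×12.011 + 1×35.450 + 3×18.998 + 6×1.008 + 2×15.999 + 1×32.060 = 270.649 → 270.65 g/mol.

270.65 g/mol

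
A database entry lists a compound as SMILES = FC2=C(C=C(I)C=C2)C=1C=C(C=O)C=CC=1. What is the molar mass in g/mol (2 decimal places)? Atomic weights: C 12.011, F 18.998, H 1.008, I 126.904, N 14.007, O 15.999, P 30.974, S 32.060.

First, the molecular formula is C13H8FIO (counting implicit H from valence).
  C: 13 × 12.011 = 156.143
  F: 1 × 18.998 = 18.998
  H: 8 × 1.008 = 8.064
  I: 1 × 126.904 = 126.904
  O: 1 × 15.999 = 15.999
Sum: 13×12.011 + 1×18.998 + 8×1.008 + 1×126.904 + 1×15.999 = 326.108 → 326.11 g/mol.

326.11 g/mol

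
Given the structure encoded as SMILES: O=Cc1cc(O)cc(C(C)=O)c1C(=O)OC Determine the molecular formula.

C11H10O5

Walk through each heavy atom and fill implicit hydrogens from standard valence (C 4, N 3, O 2, S 2, halogen 1); for lowercase aromatic atoms, an aromatic c carries 1 H when it has two neighbours and 0 H with three, and aromatic n carries 0 H:
  atom 1: O, bond orders sum to 2 (valence 2) → 0 H
  atom 2: C, bond orders sum to 3 (valence 4) → 1 H
  atom 3: aromatic c, 3 neighbours → 0 H
  atom 4: aromatic c, 2 neighbours → 1 H
  atom 5: aromatic c, 3 neighbours → 0 H
  atom 6: O, bond orders sum to 1 (valence 2) → 1 H
  atom 7: aromatic c, 2 neighbours → 1 H
  atom 8: aromatic c, 3 neighbours → 0 H
  atom 9: C, bond orders sum to 4 (valence 4) → 0 H
  atom 10: C, bond orders sum to 1 (valence 4) → 3 H
  atom 11: O, bond orders sum to 2 (valence 2) → 0 H
  atom 12: aromatic c, 3 neighbours → 0 H
  atom 13: C, bond orders sum to 4 (valence 4) → 0 H
  atom 14: O, bond orders sum to 2 (valence 2) → 0 H
  atom 15: O, bond orders sum to 2 (valence 2) → 0 H
  atom 16: C, bond orders sum to 1 (valence 4) → 3 H
Totals → C:11, H:10, O:5.
In Hill order: C11H10O5.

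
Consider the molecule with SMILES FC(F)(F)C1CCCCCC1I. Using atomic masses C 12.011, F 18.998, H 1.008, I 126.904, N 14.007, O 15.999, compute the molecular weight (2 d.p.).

First, the molecular formula is C8H12F3I (counting implicit H from valence).
  C: 8 × 12.011 = 96.088
  F: 3 × 18.998 = 56.994
  H: 12 × 1.008 = 12.096
  I: 1 × 126.904 = 126.904
Sum: 8×12.011 + 3×18.998 + 12×1.008 + 1×126.904 = 292.082 → 292.08 g/mol.

292.08 g/mol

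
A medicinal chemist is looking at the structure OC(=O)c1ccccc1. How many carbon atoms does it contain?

Count every carbon token in the SMILES (each C, including those in ring-closure positions and inside branches).
Carbon count: 7.

7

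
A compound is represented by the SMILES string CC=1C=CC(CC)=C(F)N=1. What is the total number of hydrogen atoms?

Walk through each heavy atom and fill implicit hydrogens from standard valence (C 4, N 3, O 2, S 2, halogen 1):
  atom 1: C, bond orders sum to 1 (valence 4) → 3 H
  atom 2: C, bond orders sum to 4 (valence 4) → 0 H
  atom 3: C, bond orders sum to 3 (valence 4) → 1 H
  atom 4: C, bond orders sum to 3 (valence 4) → 1 H
  atom 5: C, bond orders sum to 4 (valence 4) → 0 H
  atom 6: C, bond orders sum to 2 (valence 4) → 2 H
  atom 7: C, bond orders sum to 1 (valence 4) → 3 H
  atom 8: C, bond orders sum to 4 (valence 4) → 0 H
  atom 9: F (halogen, monovalent) → 0 H
  atom 10: N, bond orders sum to 3 (valence 3) → 0 H
Total hydrogens: 10.

10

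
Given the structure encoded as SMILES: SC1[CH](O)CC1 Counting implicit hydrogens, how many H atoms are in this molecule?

8

Walk through each heavy atom and fill implicit hydrogens from standard valence (C 4, N 3, O 2, S 2, halogen 1):
  atom 1: S, bond orders sum to 1 (valence 2) → 1 H
  atom 2: C, bond orders sum to 3 (valence 4) → 1 H
  atom 3: C with explicit H count 1
  atom 4: O, bond orders sum to 1 (valence 2) → 1 H
  atom 5: C, bond orders sum to 2 (valence 4) → 2 H
  atom 6: C, bond orders sum to 2 (valence 4) → 2 H
Total hydrogens: 8.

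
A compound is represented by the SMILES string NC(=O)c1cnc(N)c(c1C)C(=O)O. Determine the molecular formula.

Walk through each heavy atom and fill implicit hydrogens from standard valence (C 4, N 3, O 2, S 2, halogen 1); for lowercase aromatic atoms, an aromatic c carries 1 H when it has two neighbours and 0 H with three, and aromatic n carries 0 H:
  atom 1: N, bond orders sum to 1 (valence 3) → 2 H
  atom 2: C, bond orders sum to 4 (valence 4) → 0 H
  atom 3: O, bond orders sum to 2 (valence 2) → 0 H
  atom 4: aromatic c, 3 neighbours → 0 H
  atom 5: aromatic c, 2 neighbours → 1 H
  atom 6: aromatic n, 2 neighbours → 0 H
  atom 7: aromatic c, 3 neighbours → 0 H
  atom 8: N, bond orders sum to 1 (valence 3) → 2 H
  atom 9: aromatic c, 3 neighbours → 0 H
  atom 10: aromatic c, 3 neighbours → 0 H
  atom 11: C, bond orders sum to 1 (valence 4) → 3 H
  atom 12: C, bond orders sum to 4 (valence 4) → 0 H
  atom 13: O, bond orders sum to 2 (valence 2) → 0 H
  atom 14: O, bond orders sum to 1 (valence 2) → 1 H
Totals → C:8, H:9, N:3, O:3.

C8H9N3O3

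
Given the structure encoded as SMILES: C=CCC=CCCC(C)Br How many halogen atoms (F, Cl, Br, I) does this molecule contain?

Halogen atoms appear at heavy-atom position 10 (1×Br).
Other groups present: 2 alkene.
Halogen count: 1.

1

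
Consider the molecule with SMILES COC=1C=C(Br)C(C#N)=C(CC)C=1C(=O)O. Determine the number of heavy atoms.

Every atom symbol written in the SMILES (organic subset) is one heavy atom; implicit H are not written.
Heavy atoms by element → Br:1, C:11, N:1, O:3.
Total: 16.

16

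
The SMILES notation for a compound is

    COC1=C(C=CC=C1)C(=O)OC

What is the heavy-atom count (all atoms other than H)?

Every atom symbol written in the SMILES (organic subset) is one heavy atom; implicit H are not written.
Heavy atoms by element → C:9, O:3.
Total: 12.

12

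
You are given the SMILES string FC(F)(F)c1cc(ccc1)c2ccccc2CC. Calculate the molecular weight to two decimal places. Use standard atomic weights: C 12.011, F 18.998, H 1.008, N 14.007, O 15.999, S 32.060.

250.26 g/mol

First, the molecular formula is C15H13F3 (counting implicit H from valence).
  C: 15 × 12.011 = 180.165
  F: 3 × 18.998 = 56.994
  H: 13 × 1.008 = 13.104
Sum: 15×12.011 + 3×18.998 + 13×1.008 = 250.263 → 250.26 g/mol.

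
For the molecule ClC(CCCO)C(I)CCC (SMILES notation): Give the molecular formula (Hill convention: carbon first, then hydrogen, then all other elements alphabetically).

Walk through each heavy atom and fill implicit hydrogens from standard valence (C 4, N 3, O 2, S 2, halogen 1):
  atom 1: Cl (halogen, monovalent) → 0 H
  atom 2: C, bond orders sum to 3 (valence 4) → 1 H
  atom 3: C, bond orders sum to 2 (valence 4) → 2 H
  atom 4: C, bond orders sum to 2 (valence 4) → 2 H
  atom 5: C, bond orders sum to 2 (valence 4) → 2 H
  atom 6: O, bond orders sum to 1 (valence 2) → 1 H
  atom 7: C, bond orders sum to 3 (valence 4) → 1 H
  atom 8: I (halogen, monovalent) → 0 H
  atom 9: C, bond orders sum to 2 (valence 4) → 2 H
  atom 10: C, bond orders sum to 2 (valence 4) → 2 H
  atom 11: C, bond orders sum to 1 (valence 4) → 3 H
Totals → C:8, H:16, Cl:1, I:1, O:1.

C8H16ClIO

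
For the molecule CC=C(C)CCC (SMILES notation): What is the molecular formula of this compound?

C7H14

Walk through each heavy atom and fill implicit hydrogens from standard valence (C 4, N 3, O 2, S 2, halogen 1):
  atom 1: C, bond orders sum to 1 (valence 4) → 3 H
  atom 2: C, bond orders sum to 3 (valence 4) → 1 H
  atom 3: C, bond orders sum to 4 (valence 4) → 0 H
  atom 4: C, bond orders sum to 1 (valence 4) → 3 H
  atom 5: C, bond orders sum to 2 (valence 4) → 2 H
  atom 6: C, bond orders sum to 2 (valence 4) → 2 H
  atom 7: C, bond orders sum to 1 (valence 4) → 3 H
Totals → C:7, H:14.
In Hill order: C7H14.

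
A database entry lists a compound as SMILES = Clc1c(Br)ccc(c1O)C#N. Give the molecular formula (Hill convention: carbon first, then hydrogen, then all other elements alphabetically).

C7H3BrClNO

Walk through each heavy atom and fill implicit hydrogens from standard valence (C 4, N 3, O 2, S 2, halogen 1); for lowercase aromatic atoms, an aromatic c carries 1 H when it has two neighbours and 0 H with three, and aromatic n carries 0 H:
  atom 1: Cl (halogen, monovalent) → 0 H
  atom 2: aromatic c, 3 neighbours → 0 H
  atom 3: aromatic c, 3 neighbours → 0 H
  atom 4: Br (halogen, monovalent) → 0 H
  atom 5: aromatic c, 2 neighbours → 1 H
  atom 6: aromatic c, 2 neighbours → 1 H
  atom 7: aromatic c, 3 neighbours → 0 H
  atom 8: aromatic c, 3 neighbours → 0 H
  atom 9: O, bond orders sum to 1 (valence 2) → 1 H
  atom 10: C, bond orders sum to 4 (valence 4) → 0 H
  atom 11: N, bond orders sum to 3 (valence 3) → 0 H
Totals → C:7, H:3, Br:1, Cl:1, N:1, O:1.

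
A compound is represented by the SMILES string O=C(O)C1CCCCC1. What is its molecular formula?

C7H12O2

Walk through each heavy atom and fill implicit hydrogens from standard valence (C 4, N 3, O 2, S 2, halogen 1):
  atom 1: O, bond orders sum to 2 (valence 2) → 0 H
  atom 2: C, bond orders sum to 4 (valence 4) → 0 H
  atom 3: O, bond orders sum to 1 (valence 2) → 1 H
  atom 4: C, bond orders sum to 3 (valence 4) → 1 H
  atom 5: C, bond orders sum to 2 (valence 4) → 2 H
  atom 6: C, bond orders sum to 2 (valence 4) → 2 H
  atom 7: C, bond orders sum to 2 (valence 4) → 2 H
  atom 8: C, bond orders sum to 2 (valence 4) → 2 H
  atom 9: C, bond orders sum to 2 (valence 4) → 2 H
Totals → C:7, H:12, O:2.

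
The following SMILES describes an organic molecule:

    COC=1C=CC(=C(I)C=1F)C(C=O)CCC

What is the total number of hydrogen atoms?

Walk through each heavy atom and fill implicit hydrogens from standard valence (C 4, N 3, O 2, S 2, halogen 1):
  atom 1: C, bond orders sum to 1 (valence 4) → 3 H
  atom 2: O, bond orders sum to 2 (valence 2) → 0 H
  atom 3: C, bond orders sum to 4 (valence 4) → 0 H
  atom 4: C, bond orders sum to 3 (valence 4) → 1 H
  atom 5: C, bond orders sum to 3 (valence 4) → 1 H
  atom 6: C, bond orders sum to 4 (valence 4) → 0 H
  atom 7: C, bond orders sum to 4 (valence 4) → 0 H
  atom 8: I (halogen, monovalent) → 0 H
  atom 9: C, bond orders sum to 4 (valence 4) → 0 H
  atom 10: F (halogen, monovalent) → 0 H
  atom 11: C, bond orders sum to 3 (valence 4) → 1 H
  atom 12: C, bond orders sum to 3 (valence 4) → 1 H
  atom 13: O, bond orders sum to 2 (valence 2) → 0 H
  atom 14: C, bond orders sum to 2 (valence 4) → 2 H
  atom 15: C, bond orders sum to 2 (valence 4) → 2 H
  atom 16: C, bond orders sum to 1 (valence 4) → 3 H
Total hydrogens: 14.

14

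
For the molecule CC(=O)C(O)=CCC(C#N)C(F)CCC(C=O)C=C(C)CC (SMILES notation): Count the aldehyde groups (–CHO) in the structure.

1

The aldehyde motif appears at heavy-atom position 16 in the SMILES.
Other groups present: 2 alkene, 1 hydroxyl, 1 ketone, 1 nitrile.
Aldehyde count: 1.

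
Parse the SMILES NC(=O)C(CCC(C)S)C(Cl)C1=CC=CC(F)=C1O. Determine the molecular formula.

C13H17ClFNO2S

Walk through each heavy atom and fill implicit hydrogens from standard valence (C 4, N 3, O 2, S 2, halogen 1):
  atom 1: N, bond orders sum to 1 (valence 3) → 2 H
  atom 2: C, bond orders sum to 4 (valence 4) → 0 H
  atom 3: O, bond orders sum to 2 (valence 2) → 0 H
  atom 4: C, bond orders sum to 3 (valence 4) → 1 H
  atom 5: C, bond orders sum to 2 (valence 4) → 2 H
  atom 6: C, bond orders sum to 2 (valence 4) → 2 H
  atom 7: C, bond orders sum to 3 (valence 4) → 1 H
  atom 8: C, bond orders sum to 1 (valence 4) → 3 H
  atom 9: S, bond orders sum to 1 (valence 2) → 1 H
  atom 10: C, bond orders sum to 3 (valence 4) → 1 H
  atom 11: Cl (halogen, monovalent) → 0 H
  atom 12: C, bond orders sum to 4 (valence 4) → 0 H
  atom 13: C, bond orders sum to 3 (valence 4) → 1 H
  atom 14: C, bond orders sum to 3 (valence 4) → 1 H
  atom 15: C, bond orders sum to 3 (valence 4) → 1 H
  atom 16: C, bond orders sum to 4 (valence 4) → 0 H
  atom 17: F (halogen, monovalent) → 0 H
  atom 18: C, bond orders sum to 4 (valence 4) → 0 H
  atom 19: O, bond orders sum to 1 (valence 2) → 1 H
Totals → C:13, H:17, Cl:1, F:1, N:1, O:2, S:1.
In Hill order: C13H17ClFNO2S.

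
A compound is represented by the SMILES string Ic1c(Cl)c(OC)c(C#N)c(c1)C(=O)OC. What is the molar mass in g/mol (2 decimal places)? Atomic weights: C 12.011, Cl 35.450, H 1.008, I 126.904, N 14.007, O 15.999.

351.52 g/mol

First, the molecular formula is C10H7ClINO3 (counting implicit H from valence).
  C: 10 × 12.011 = 120.110
  Cl: 1 × 35.450 = 35.450
  H: 7 × 1.008 = 7.056
  I: 1 × 126.904 = 126.904
  N: 1 × 14.007 = 14.007
  O: 3 × 15.999 = 47.997
Sum: 10×12.011 + 1×35.450 + 7×1.008 + 1×126.904 + 1×14.007 + 3×15.999 = 351.524 → 351.52 g/mol.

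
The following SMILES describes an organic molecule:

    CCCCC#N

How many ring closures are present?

0

In SMILES, each pair of matching ring-closure digits denotes one ring-closing bond; the number of such bonds equals the number of independent rings.
Ring-closure bonds here: 0.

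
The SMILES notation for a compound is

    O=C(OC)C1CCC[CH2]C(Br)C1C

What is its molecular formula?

C10H17BrO2

Walk through each heavy atom and fill implicit hydrogens from standard valence (C 4, N 3, O 2, S 2, halogen 1):
  atom 1: O, bond orders sum to 2 (valence 2) → 0 H
  atom 2: C, bond orders sum to 4 (valence 4) → 0 H
  atom 3: O, bond orders sum to 2 (valence 2) → 0 H
  atom 4: C, bond orders sum to 1 (valence 4) → 3 H
  atom 5: C, bond orders sum to 3 (valence 4) → 1 H
  atom 6: C, bond orders sum to 2 (valence 4) → 2 H
  atom 7: C, bond orders sum to 2 (valence 4) → 2 H
  atom 8: C, bond orders sum to 2 (valence 4) → 2 H
  atom 9: C with explicit H count 2
  atom 10: C, bond orders sum to 3 (valence 4) → 1 H
  atom 11: Br (halogen, monovalent) → 0 H
  atom 12: C, bond orders sum to 3 (valence 4) → 1 H
  atom 13: C, bond orders sum to 1 (valence 4) → 3 H
Totals → C:10, H:17, Br:1, O:2.
In Hill order: C10H17BrO2.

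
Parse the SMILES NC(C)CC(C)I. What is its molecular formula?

Walk through each heavy atom and fill implicit hydrogens from standard valence (C 4, N 3, O 2, S 2, halogen 1):
  atom 1: N, bond orders sum to 1 (valence 3) → 2 H
  atom 2: C, bond orders sum to 3 (valence 4) → 1 H
  atom 3: C, bond orders sum to 1 (valence 4) → 3 H
  atom 4: C, bond orders sum to 2 (valence 4) → 2 H
  atom 5: C, bond orders sum to 3 (valence 4) → 1 H
  atom 6: C, bond orders sum to 1 (valence 4) → 3 H
  atom 7: I (halogen, monovalent) → 0 H
Totals → C:5, H:12, I:1, N:1.

C5H12IN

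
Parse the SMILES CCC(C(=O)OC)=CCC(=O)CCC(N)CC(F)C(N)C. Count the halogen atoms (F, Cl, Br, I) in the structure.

Halogen atoms appear at heavy-atom position 18 (1×F).
Other groups present: 1 alkene, 1 ester, 1 ketone, 2 primary amine.
Halogen count: 1.

1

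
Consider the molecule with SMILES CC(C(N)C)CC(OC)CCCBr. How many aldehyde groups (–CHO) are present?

0

Scan the SMILES for the aldehyde motif — none present.
Groups that are present: 1 ether, 1 primary amine.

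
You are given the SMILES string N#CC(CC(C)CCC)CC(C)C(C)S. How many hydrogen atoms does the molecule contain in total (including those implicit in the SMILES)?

25

Walk through each heavy atom and fill implicit hydrogens from standard valence (C 4, N 3, O 2, S 2, halogen 1):
  atom 1: N, bond orders sum to 3 (valence 3) → 0 H
  atom 2: C, bond orders sum to 4 (valence 4) → 0 H
  atom 3: C, bond orders sum to 3 (valence 4) → 1 H
  atom 4: C, bond orders sum to 2 (valence 4) → 2 H
  atom 5: C, bond orders sum to 3 (valence 4) → 1 H
  atom 6: C, bond orders sum to 1 (valence 4) → 3 H
  atom 7: C, bond orders sum to 2 (valence 4) → 2 H
  atom 8: C, bond orders sum to 2 (valence 4) → 2 H
  atom 9: C, bond orders sum to 1 (valence 4) → 3 H
  atom 10: C, bond orders sum to 2 (valence 4) → 2 H
  atom 11: C, bond orders sum to 3 (valence 4) → 1 H
  atom 12: C, bond orders sum to 1 (valence 4) → 3 H
  atom 13: C, bond orders sum to 3 (valence 4) → 1 H
  atom 14: C, bond orders sum to 1 (valence 4) → 3 H
  atom 15: S, bond orders sum to 1 (valence 2) → 1 H
Total hydrogens: 25.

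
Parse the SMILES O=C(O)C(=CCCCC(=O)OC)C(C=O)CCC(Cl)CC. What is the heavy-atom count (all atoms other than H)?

Every atom symbol written in the SMILES (organic subset) is one heavy atom; implicit H are not written.
Heavy atoms by element → C:15, Cl:1, O:5.
Total: 21.

21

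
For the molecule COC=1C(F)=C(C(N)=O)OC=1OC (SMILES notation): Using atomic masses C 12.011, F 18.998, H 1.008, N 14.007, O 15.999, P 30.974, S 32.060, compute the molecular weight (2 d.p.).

First, the molecular formula is C7H8FNO4 (counting implicit H from valence).
  C: 7 × 12.011 = 84.077
  F: 1 × 18.998 = 18.998
  H: 8 × 1.008 = 8.064
  N: 1 × 14.007 = 14.007
  O: 4 × 15.999 = 63.996
Sum: 7×12.011 + 1×18.998 + 8×1.008 + 1×14.007 + 4×15.999 = 189.142 → 189.14 g/mol.

189.14 g/mol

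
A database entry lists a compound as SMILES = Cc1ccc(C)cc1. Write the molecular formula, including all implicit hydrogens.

C8H10

Walk through each heavy atom and fill implicit hydrogens from standard valence (C 4, N 3, O 2, S 2, halogen 1); for lowercase aromatic atoms, an aromatic c carries 1 H when it has two neighbours and 0 H with three, and aromatic n carries 0 H:
  atom 1: C, bond orders sum to 1 (valence 4) → 3 H
  atom 2: aromatic c, 3 neighbours → 0 H
  atom 3: aromatic c, 2 neighbours → 1 H
  atom 4: aromatic c, 2 neighbours → 1 H
  atom 5: aromatic c, 3 neighbours → 0 H
  atom 6: C, bond orders sum to 1 (valence 4) → 3 H
  atom 7: aromatic c, 2 neighbours → 1 H
  atom 8: aromatic c, 2 neighbours → 1 H
Totals → C:8, H:10.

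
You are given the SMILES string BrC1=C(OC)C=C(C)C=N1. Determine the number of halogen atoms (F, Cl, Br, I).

Halogen atoms appear at heavy-atom position 1 (1×Br).
Other groups present: 1 ether.
Halogen count: 1.

1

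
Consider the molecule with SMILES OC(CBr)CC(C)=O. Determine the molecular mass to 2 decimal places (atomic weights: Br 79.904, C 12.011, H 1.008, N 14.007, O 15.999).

First, the molecular formula is C5H9BrO2 (counting implicit H from valence).
  Br: 1 × 79.904 = 79.904
  C: 5 × 12.011 = 60.055
  H: 9 × 1.008 = 9.072
  O: 2 × 15.999 = 31.998
Sum: 1×79.904 + 5×12.011 + 9×1.008 + 2×15.999 = 181.029 → 181.03 g/mol.

181.03 g/mol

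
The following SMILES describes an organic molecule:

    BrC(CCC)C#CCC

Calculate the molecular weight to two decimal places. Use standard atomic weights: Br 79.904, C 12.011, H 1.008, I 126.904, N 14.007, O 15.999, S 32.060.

189.10 g/mol

First, the molecular formula is C8H13Br (counting implicit H from valence).
  Br: 1 × 79.904 = 79.904
  C: 8 × 12.011 = 96.088
  H: 13 × 1.008 = 13.104
Sum: 1×79.904 + 8×12.011 + 13×1.008 = 189.096 → 189.10 g/mol.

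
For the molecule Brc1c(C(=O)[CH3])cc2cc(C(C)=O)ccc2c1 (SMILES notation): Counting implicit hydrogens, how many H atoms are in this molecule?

Walk through each heavy atom and fill implicit hydrogens from standard valence (C 4, N 3, O 2, S 2, halogen 1); for lowercase aromatic atoms, an aromatic c carries 1 H when it has two neighbours and 0 H with three, and aromatic n carries 0 H:
  atom 1: Br (halogen, monovalent) → 0 H
  atom 2: aromatic c, 3 neighbours → 0 H
  atom 3: aromatic c, 3 neighbours → 0 H
  atom 4: C, bond orders sum to 4 (valence 4) → 0 H
  atom 5: O, bond orders sum to 2 (valence 2) → 0 H
  atom 6: C with explicit H count 3
  atom 7: aromatic c, 2 neighbours → 1 H
  atom 8: aromatic c, 3 neighbours → 0 H
  atom 9: aromatic c, 2 neighbours → 1 H
  atom 10: aromatic c, 3 neighbours → 0 H
  atom 11: C, bond orders sum to 4 (valence 4) → 0 H
  atom 12: C, bond orders sum to 1 (valence 4) → 3 H
  atom 13: O, bond orders sum to 2 (valence 2) → 0 H
  atom 14: aromatic c, 2 neighbours → 1 H
  atom 15: aromatic c, 2 neighbours → 1 H
  atom 16: aromatic c, 3 neighbours → 0 H
  atom 17: aromatic c, 2 neighbours → 1 H
Total hydrogens: 11.

11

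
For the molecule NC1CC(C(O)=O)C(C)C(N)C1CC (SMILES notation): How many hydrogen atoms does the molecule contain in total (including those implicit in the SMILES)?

Walk through each heavy atom and fill implicit hydrogens from standard valence (C 4, N 3, O 2, S 2, halogen 1):
  atom 1: N, bond orders sum to 1 (valence 3) → 2 H
  atom 2: C, bond orders sum to 3 (valence 4) → 1 H
  atom 3: C, bond orders sum to 2 (valence 4) → 2 H
  atom 4: C, bond orders sum to 3 (valence 4) → 1 H
  atom 5: C, bond orders sum to 4 (valence 4) → 0 H
  atom 6: O, bond orders sum to 1 (valence 2) → 1 H
  atom 7: O, bond orders sum to 2 (valence 2) → 0 H
  atom 8: C, bond orders sum to 3 (valence 4) → 1 H
  atom 9: C, bond orders sum to 1 (valence 4) → 3 H
  atom 10: C, bond orders sum to 3 (valence 4) → 1 H
  atom 11: N, bond orders sum to 1 (valence 3) → 2 H
  atom 12: C, bond orders sum to 3 (valence 4) → 1 H
  atom 13: C, bond orders sum to 2 (valence 4) → 2 H
  atom 14: C, bond orders sum to 1 (valence 4) → 3 H
Total hydrogens: 20.

20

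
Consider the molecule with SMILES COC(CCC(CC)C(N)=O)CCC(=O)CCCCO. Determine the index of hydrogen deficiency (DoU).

2

Molecular formula: C15H29NO4.
DoU = (2C + 2 + N − H − X) / 2, where X is the halogen count and O/S are ignored.
    = (2·15 + 2 + 1 − 29 − 0) / 2 = 4 / 2 = 2.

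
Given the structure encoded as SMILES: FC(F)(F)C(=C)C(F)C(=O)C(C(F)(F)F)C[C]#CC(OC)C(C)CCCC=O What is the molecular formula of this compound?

C18H21F7O3

Walk through each heavy atom and fill implicit hydrogens from standard valence (C 4, N 3, O 2, S 2, halogen 1):
  atom 1: F (halogen, monovalent) → 0 H
  atom 2: C, bond orders sum to 4 (valence 4) → 0 H
  atom 3: F (halogen, monovalent) → 0 H
  atom 4: F (halogen, monovalent) → 0 H
  atom 5: C, bond orders sum to 4 (valence 4) → 0 H
  atom 6: C, bond orders sum to 2 (valence 4) → 2 H
  atom 7: C, bond orders sum to 3 (valence 4) → 1 H
  atom 8: F (halogen, monovalent) → 0 H
  atom 9: C, bond orders sum to 4 (valence 4) → 0 H
  atom 10: O, bond orders sum to 2 (valence 2) → 0 H
  atom 11: C, bond orders sum to 3 (valence 4) → 1 H
  atom 12: C, bond orders sum to 4 (valence 4) → 0 H
  atom 13: F (halogen, monovalent) → 0 H
  atom 14: F (halogen, monovalent) → 0 H
  atom 15: F (halogen, monovalent) → 0 H
  atom 16: C, bond orders sum to 2 (valence 4) → 2 H
  atom 17: C with explicit H count 0
  atom 18: C, bond orders sum to 4 (valence 4) → 0 H
  atom 19: C, bond orders sum to 3 (valence 4) → 1 H
  atom 20: O, bond orders sum to 2 (valence 2) → 0 H
  atom 21: C, bond orders sum to 1 (valence 4) → 3 H
  atom 22: C, bond orders sum to 3 (valence 4) → 1 H
  atom 23: C, bond orders sum to 1 (valence 4) → 3 H
  atom 24: C, bond orders sum to 2 (valence 4) → 2 H
  atom 25: C, bond orders sum to 2 (valence 4) → 2 H
  atom 26: C, bond orders sum to 2 (valence 4) → 2 H
  atom 27: C, bond orders sum to 3 (valence 4) → 1 H
  atom 28: O, bond orders sum to 2 (valence 2) → 0 H
Totals → C:18, H:21, F:7, O:3.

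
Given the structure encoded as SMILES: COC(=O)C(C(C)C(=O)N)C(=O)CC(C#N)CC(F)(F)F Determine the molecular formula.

C12H15F3N2O4

Walk through each heavy atom and fill implicit hydrogens from standard valence (C 4, N 3, O 2, S 2, halogen 1):
  atom 1: C, bond orders sum to 1 (valence 4) → 3 H
  atom 2: O, bond orders sum to 2 (valence 2) → 0 H
  atom 3: C, bond orders sum to 4 (valence 4) → 0 H
  atom 4: O, bond orders sum to 2 (valence 2) → 0 H
  atom 5: C, bond orders sum to 3 (valence 4) → 1 H
  atom 6: C, bond orders sum to 3 (valence 4) → 1 H
  atom 7: C, bond orders sum to 1 (valence 4) → 3 H
  atom 8: C, bond orders sum to 4 (valence 4) → 0 H
  atom 9: O, bond orders sum to 2 (valence 2) → 0 H
  atom 10: N, bond orders sum to 1 (valence 3) → 2 H
  atom 11: C, bond orders sum to 4 (valence 4) → 0 H
  atom 12: O, bond orders sum to 2 (valence 2) → 0 H
  atom 13: C, bond orders sum to 2 (valence 4) → 2 H
  atom 14: C, bond orders sum to 3 (valence 4) → 1 H
  atom 15: C, bond orders sum to 4 (valence 4) → 0 H
  atom 16: N, bond orders sum to 3 (valence 3) → 0 H
  atom 17: C, bond orders sum to 2 (valence 4) → 2 H
  atom 18: C, bond orders sum to 4 (valence 4) → 0 H
  atom 19: F (halogen, monovalent) → 0 H
  atom 20: F (halogen, monovalent) → 0 H
  atom 21: F (halogen, monovalent) → 0 H
Totals → C:12, H:15, F:3, N:2, O:4.
In Hill order: C12H15F3N2O4.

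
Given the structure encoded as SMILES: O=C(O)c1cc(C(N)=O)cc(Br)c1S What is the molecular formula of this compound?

C8H6BrNO3S

Walk through each heavy atom and fill implicit hydrogens from standard valence (C 4, N 3, O 2, S 2, halogen 1); for lowercase aromatic atoms, an aromatic c carries 1 H when it has two neighbours and 0 H with three, and aromatic n carries 0 H:
  atom 1: O, bond orders sum to 2 (valence 2) → 0 H
  atom 2: C, bond orders sum to 4 (valence 4) → 0 H
  atom 3: O, bond orders sum to 1 (valence 2) → 1 H
  atom 4: aromatic c, 3 neighbours → 0 H
  atom 5: aromatic c, 2 neighbours → 1 H
  atom 6: aromatic c, 3 neighbours → 0 H
  atom 7: C, bond orders sum to 4 (valence 4) → 0 H
  atom 8: N, bond orders sum to 1 (valence 3) → 2 H
  atom 9: O, bond orders sum to 2 (valence 2) → 0 H
  atom 10: aromatic c, 2 neighbours → 1 H
  atom 11: aromatic c, 3 neighbours → 0 H
  atom 12: Br (halogen, monovalent) → 0 H
  atom 13: aromatic c, 3 neighbours → 0 H
  atom 14: S, bond orders sum to 1 (valence 2) → 1 H
Totals → C:8, H:6, Br:1, N:1, O:3, S:1.
In Hill order: C8H6BrNO3S.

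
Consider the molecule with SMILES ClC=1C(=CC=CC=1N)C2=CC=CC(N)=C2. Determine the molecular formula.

Walk through each heavy atom and fill implicit hydrogens from standard valence (C 4, N 3, O 2, S 2, halogen 1):
  atom 1: Cl (halogen, monovalent) → 0 H
  atom 2: C, bond orders sum to 4 (valence 4) → 0 H
  atom 3: C, bond orders sum to 4 (valence 4) → 0 H
  atom 4: C, bond orders sum to 3 (valence 4) → 1 H
  atom 5: C, bond orders sum to 3 (valence 4) → 1 H
  atom 6: C, bond orders sum to 3 (valence 4) → 1 H
  atom 7: C, bond orders sum to 4 (valence 4) → 0 H
  atom 8: N, bond orders sum to 1 (valence 3) → 2 H
  atom 9: C, bond orders sum to 4 (valence 4) → 0 H
  atom 10: C, bond orders sum to 3 (valence 4) → 1 H
  atom 11: C, bond orders sum to 3 (valence 4) → 1 H
  atom 12: C, bond orders sum to 3 (valence 4) → 1 H
  atom 13: C, bond orders sum to 4 (valence 4) → 0 H
  atom 14: N, bond orders sum to 1 (valence 3) → 2 H
  atom 15: C, bond orders sum to 3 (valence 4) → 1 H
Totals → C:12, H:11, Cl:1, N:2.

C12H11ClN2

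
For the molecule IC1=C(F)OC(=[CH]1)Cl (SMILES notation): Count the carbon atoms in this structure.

Count every carbon token in the SMILES (each C, including those in ring-closure positions and inside branches).
Carbon count: 4.

4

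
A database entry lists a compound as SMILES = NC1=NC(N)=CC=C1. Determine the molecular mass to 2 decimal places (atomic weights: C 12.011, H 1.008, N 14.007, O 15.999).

109.13 g/mol

First, the molecular formula is C5H7N3 (counting implicit H from valence).
  C: 5 × 12.011 = 60.055
  H: 7 × 1.008 = 7.056
  N: 3 × 14.007 = 42.021
Sum: 5×12.011 + 7×1.008 + 3×14.007 = 109.132 → 109.13 g/mol.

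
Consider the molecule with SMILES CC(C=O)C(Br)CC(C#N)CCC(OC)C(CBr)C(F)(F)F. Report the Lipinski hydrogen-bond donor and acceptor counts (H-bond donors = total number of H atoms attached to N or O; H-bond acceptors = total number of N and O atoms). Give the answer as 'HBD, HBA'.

Donors: find every N or O and count the H atoms it carries.
  atom 4 (O): bond orders sum to 2 → 0 H
  atom 10 (N): bond orders sum to 3 → 0 H
  atom 14 (O): bond orders sum to 2 → 0 H
Lipinski HBD = 0.
Acceptors: N atoms = 1, O atoms = 2 → HBA = 3.

0, 3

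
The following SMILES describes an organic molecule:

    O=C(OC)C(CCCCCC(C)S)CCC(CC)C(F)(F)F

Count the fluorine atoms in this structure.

3

Scan the SMILES for F atoms (remember two-letter symbols like Cl and Br are single atoms).
Fluorine count: 3.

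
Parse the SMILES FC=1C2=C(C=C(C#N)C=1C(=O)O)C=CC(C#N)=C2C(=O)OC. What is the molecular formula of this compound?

Walk through each heavy atom and fill implicit hydrogens from standard valence (C 4, N 3, O 2, S 2, halogen 1):
  atom 1: F (halogen, monovalent) → 0 H
  atom 2: C, bond orders sum to 4 (valence 4) → 0 H
  atom 3: C, bond orders sum to 4 (valence 4) → 0 H
  atom 4: C, bond orders sum to 4 (valence 4) → 0 H
  atom 5: C, bond orders sum to 3 (valence 4) → 1 H
  atom 6: C, bond orders sum to 4 (valence 4) → 0 H
  atom 7: C, bond orders sum to 4 (valence 4) → 0 H
  atom 8: N, bond orders sum to 3 (valence 3) → 0 H
  atom 9: C, bond orders sum to 4 (valence 4) → 0 H
  atom 10: C, bond orders sum to 4 (valence 4) → 0 H
  atom 11: O, bond orders sum to 2 (valence 2) → 0 H
  atom 12: O, bond orders sum to 1 (valence 2) → 1 H
  atom 13: C, bond orders sum to 3 (valence 4) → 1 H
  atom 14: C, bond orders sum to 3 (valence 4) → 1 H
  atom 15: C, bond orders sum to 4 (valence 4) → 0 H
  atom 16: C, bond orders sum to 4 (valence 4) → 0 H
  atom 17: N, bond orders sum to 3 (valence 3) → 0 H
  atom 18: C, bond orders sum to 4 (valence 4) → 0 H
  atom 19: C, bond orders sum to 4 (valence 4) → 0 H
  atom 20: O, bond orders sum to 2 (valence 2) → 0 H
  atom 21: O, bond orders sum to 2 (valence 2) → 0 H
  atom 22: C, bond orders sum to 1 (valence 4) → 3 H
Totals → C:15, H:7, F:1, N:2, O:4.

C15H7FN2O4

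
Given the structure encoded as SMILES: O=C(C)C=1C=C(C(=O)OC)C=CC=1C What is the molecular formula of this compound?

C11H12O3

Walk through each heavy atom and fill implicit hydrogens from standard valence (C 4, N 3, O 2, S 2, halogen 1):
  atom 1: O, bond orders sum to 2 (valence 2) → 0 H
  atom 2: C, bond orders sum to 4 (valence 4) → 0 H
  atom 3: C, bond orders sum to 1 (valence 4) → 3 H
  atom 4: C, bond orders sum to 4 (valence 4) → 0 H
  atom 5: C, bond orders sum to 3 (valence 4) → 1 H
  atom 6: C, bond orders sum to 4 (valence 4) → 0 H
  atom 7: C, bond orders sum to 4 (valence 4) → 0 H
  atom 8: O, bond orders sum to 2 (valence 2) → 0 H
  atom 9: O, bond orders sum to 2 (valence 2) → 0 H
  atom 10: C, bond orders sum to 1 (valence 4) → 3 H
  atom 11: C, bond orders sum to 3 (valence 4) → 1 H
  atom 12: C, bond orders sum to 3 (valence 4) → 1 H
  atom 13: C, bond orders sum to 4 (valence 4) → 0 H
  atom 14: C, bond orders sum to 1 (valence 4) → 3 H
Totals → C:11, H:12, O:3.
In Hill order: C11H12O3.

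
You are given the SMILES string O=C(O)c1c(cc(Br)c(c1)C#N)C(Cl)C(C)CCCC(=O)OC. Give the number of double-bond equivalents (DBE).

8

Molecular formula: C16H17BrClNO4.
DoU = (2C + 2 + N − H − X) / 2, where X is the halogen count and O/S are ignored.
    = (2·16 + 2 + 1 − 17 − 2) / 2 = 16 / 2 = 8.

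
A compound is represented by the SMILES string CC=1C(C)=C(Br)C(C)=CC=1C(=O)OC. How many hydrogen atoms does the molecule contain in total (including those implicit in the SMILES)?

13

Walk through each heavy atom and fill implicit hydrogens from standard valence (C 4, N 3, O 2, S 2, halogen 1):
  atom 1: C, bond orders sum to 1 (valence 4) → 3 H
  atom 2: C, bond orders sum to 4 (valence 4) → 0 H
  atom 3: C, bond orders sum to 4 (valence 4) → 0 H
  atom 4: C, bond orders sum to 1 (valence 4) → 3 H
  atom 5: C, bond orders sum to 4 (valence 4) → 0 H
  atom 6: Br (halogen, monovalent) → 0 H
  atom 7: C, bond orders sum to 4 (valence 4) → 0 H
  atom 8: C, bond orders sum to 1 (valence 4) → 3 H
  atom 9: C, bond orders sum to 3 (valence 4) → 1 H
  atom 10: C, bond orders sum to 4 (valence 4) → 0 H
  atom 11: C, bond orders sum to 4 (valence 4) → 0 H
  atom 12: O, bond orders sum to 2 (valence 2) → 0 H
  atom 13: O, bond orders sum to 2 (valence 2) → 0 H
  atom 14: C, bond orders sum to 1 (valence 4) → 3 H
Total hydrogens: 13.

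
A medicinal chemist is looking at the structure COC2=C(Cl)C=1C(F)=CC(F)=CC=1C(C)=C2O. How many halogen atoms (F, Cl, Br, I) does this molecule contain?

3

Halogen atoms appear at heavy-atom positions 5, 8, 11 (1×Cl, 2×F).
Other groups present: 1 ether, 1 hydroxyl.
Halogen count: 3.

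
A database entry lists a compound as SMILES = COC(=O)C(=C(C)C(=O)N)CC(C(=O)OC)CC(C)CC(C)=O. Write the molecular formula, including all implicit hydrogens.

C16H25NO6

Walk through each heavy atom and fill implicit hydrogens from standard valence (C 4, N 3, O 2, S 2, halogen 1):
  atom 1: C, bond orders sum to 1 (valence 4) → 3 H
  atom 2: O, bond orders sum to 2 (valence 2) → 0 H
  atom 3: C, bond orders sum to 4 (valence 4) → 0 H
  atom 4: O, bond orders sum to 2 (valence 2) → 0 H
  atom 5: C, bond orders sum to 4 (valence 4) → 0 H
  atom 6: C, bond orders sum to 4 (valence 4) → 0 H
  atom 7: C, bond orders sum to 1 (valence 4) → 3 H
  atom 8: C, bond orders sum to 4 (valence 4) → 0 H
  atom 9: O, bond orders sum to 2 (valence 2) → 0 H
  atom 10: N, bond orders sum to 1 (valence 3) → 2 H
  atom 11: C, bond orders sum to 2 (valence 4) → 2 H
  atom 12: C, bond orders sum to 3 (valence 4) → 1 H
  atom 13: C, bond orders sum to 4 (valence 4) → 0 H
  atom 14: O, bond orders sum to 2 (valence 2) → 0 H
  atom 15: O, bond orders sum to 2 (valence 2) → 0 H
  atom 16: C, bond orders sum to 1 (valence 4) → 3 H
  atom 17: C, bond orders sum to 2 (valence 4) → 2 H
  atom 18: C, bond orders sum to 3 (valence 4) → 1 H
  atom 19: C, bond orders sum to 1 (valence 4) → 3 H
  atom 20: C, bond orders sum to 2 (valence 4) → 2 H
  atom 21: C, bond orders sum to 4 (valence 4) → 0 H
  atom 22: C, bond orders sum to 1 (valence 4) → 3 H
  atom 23: O, bond orders sum to 2 (valence 2) → 0 H
Totals → C:16, H:25, N:1, O:6.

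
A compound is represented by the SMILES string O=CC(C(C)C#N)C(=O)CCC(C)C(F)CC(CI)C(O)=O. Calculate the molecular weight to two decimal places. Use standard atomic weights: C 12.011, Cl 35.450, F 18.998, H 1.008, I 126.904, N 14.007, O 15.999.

425.24 g/mol

First, the molecular formula is C15H21FINO4 (counting implicit H from valence).
  C: 15 × 12.011 = 180.165
  F: 1 × 18.998 = 18.998
  H: 21 × 1.008 = 21.168
  I: 1 × 126.904 = 126.904
  N: 1 × 14.007 = 14.007
  O: 4 × 15.999 = 63.996
Sum: 15×12.011 + 1×18.998 + 21×1.008 + 1×126.904 + 1×14.007 + 4×15.999 = 425.238 → 425.24 g/mol.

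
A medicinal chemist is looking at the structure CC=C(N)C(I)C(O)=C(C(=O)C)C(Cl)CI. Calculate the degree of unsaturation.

Molecular formula: C10H14ClI2NO2.
DoU = (2C + 2 + N − H − X) / 2, where X is the halogen count and O/S are ignored.
    = (2·10 + 2 + 1 − 14 − 3) / 2 = 6 / 2 = 3.

3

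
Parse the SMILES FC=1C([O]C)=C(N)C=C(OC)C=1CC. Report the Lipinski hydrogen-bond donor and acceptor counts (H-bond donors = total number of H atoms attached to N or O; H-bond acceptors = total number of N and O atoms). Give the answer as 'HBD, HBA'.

Donors: find every N or O and count the H atoms it carries.
  atom 4 (O): bond orders sum to 2 → 0 H
  atom 7 (N): bond orders sum to 1 → 2 H
  atom 10 (O): bond orders sum to 2 → 0 H
Lipinski HBD = 2.
Acceptors: N atoms = 1, O atoms = 2 → HBA = 3.

2, 3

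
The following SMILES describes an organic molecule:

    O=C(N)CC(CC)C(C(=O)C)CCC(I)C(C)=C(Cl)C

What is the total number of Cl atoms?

Scan the SMILES for Cl atoms (remember two-letter symbols like Cl and Br are single atoms).
Chlorine count: 1.

1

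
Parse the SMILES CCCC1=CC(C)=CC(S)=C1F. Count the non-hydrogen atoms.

12

Every atom symbol written in the SMILES (organic subset) is one heavy atom; implicit H are not written.
Heavy atoms by element → C:10, F:1, S:1.
Total: 12.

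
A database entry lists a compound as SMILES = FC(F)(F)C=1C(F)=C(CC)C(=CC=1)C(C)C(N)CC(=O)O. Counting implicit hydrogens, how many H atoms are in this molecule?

17

Walk through each heavy atom and fill implicit hydrogens from standard valence (C 4, N 3, O 2, S 2, halogen 1):
  atom 1: F (halogen, monovalent) → 0 H
  atom 2: C, bond orders sum to 4 (valence 4) → 0 H
  atom 3: F (halogen, monovalent) → 0 H
  atom 4: F (halogen, monovalent) → 0 H
  atom 5: C, bond orders sum to 4 (valence 4) → 0 H
  atom 6: C, bond orders sum to 4 (valence 4) → 0 H
  atom 7: F (halogen, monovalent) → 0 H
  atom 8: C, bond orders sum to 4 (valence 4) → 0 H
  atom 9: C, bond orders sum to 2 (valence 4) → 2 H
  atom 10: C, bond orders sum to 1 (valence 4) → 3 H
  atom 11: C, bond orders sum to 4 (valence 4) → 0 H
  atom 12: C, bond orders sum to 3 (valence 4) → 1 H
  atom 13: C, bond orders sum to 3 (valence 4) → 1 H
  atom 14: C, bond orders sum to 3 (valence 4) → 1 H
  atom 15: C, bond orders sum to 1 (valence 4) → 3 H
  atom 16: C, bond orders sum to 3 (valence 4) → 1 H
  atom 17: N, bond orders sum to 1 (valence 3) → 2 H
  atom 18: C, bond orders sum to 2 (valence 4) → 2 H
  atom 19: C, bond orders sum to 4 (valence 4) → 0 H
  atom 20: O, bond orders sum to 2 (valence 2) → 0 H
  atom 21: O, bond orders sum to 1 (valence 2) → 1 H
Total hydrogens: 17.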